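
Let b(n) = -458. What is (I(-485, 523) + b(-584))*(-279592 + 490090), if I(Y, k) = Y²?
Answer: 49417983966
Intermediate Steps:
(I(-485, 523) + b(-584))*(-279592 + 490090) = ((-485)² - 458)*(-279592 + 490090) = (235225 - 458)*210498 = 234767*210498 = 49417983966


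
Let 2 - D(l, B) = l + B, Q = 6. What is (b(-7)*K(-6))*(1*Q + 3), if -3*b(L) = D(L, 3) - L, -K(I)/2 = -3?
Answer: -234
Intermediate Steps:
K(I) = 6 (K(I) = -2*(-3) = 6)
D(l, B) = 2 - B - l (D(l, B) = 2 - (l + B) = 2 - (B + l) = 2 + (-B - l) = 2 - B - l)
b(L) = ⅓ + 2*L/3 (b(L) = -((2 - 1*3 - L) - L)/3 = -((2 - 3 - L) - L)/3 = -((-1 - L) - L)/3 = -(-1 - 2*L)/3 = ⅓ + 2*L/3)
(b(-7)*K(-6))*(1*Q + 3) = ((⅓ + (⅔)*(-7))*6)*(1*6 + 3) = ((⅓ - 14/3)*6)*(6 + 3) = -13/3*6*9 = -26*9 = -234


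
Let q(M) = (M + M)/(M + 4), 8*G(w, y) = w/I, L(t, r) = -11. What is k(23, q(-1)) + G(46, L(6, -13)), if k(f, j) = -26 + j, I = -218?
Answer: -69829/2616 ≈ -26.693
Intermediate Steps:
G(w, y) = -w/1744 (G(w, y) = (w/(-218))/8 = (w*(-1/218))/8 = (-w/218)/8 = -w/1744)
q(M) = 2*M/(4 + M) (q(M) = (2*M)/(4 + M) = 2*M/(4 + M))
k(23, q(-1)) + G(46, L(6, -13)) = (-26 + 2*(-1)/(4 - 1)) - 1/1744*46 = (-26 + 2*(-1)/3) - 23/872 = (-26 + 2*(-1)*(⅓)) - 23/872 = (-26 - ⅔) - 23/872 = -80/3 - 23/872 = -69829/2616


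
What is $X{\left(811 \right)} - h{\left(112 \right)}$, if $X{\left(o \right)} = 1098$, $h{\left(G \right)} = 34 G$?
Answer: $-2710$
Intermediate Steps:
$X{\left(811 \right)} - h{\left(112 \right)} = 1098 - 34 \cdot 112 = 1098 - 3808 = -2710$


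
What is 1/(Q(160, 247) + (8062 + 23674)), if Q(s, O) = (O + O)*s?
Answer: 1/110776 ≈ 9.0272e-6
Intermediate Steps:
Q(s, O) = 2*O*s (Q(s, O) = (2*O)*s = 2*O*s)
1/(Q(160, 247) + (8062 + 23674)) = 1/(2*247*160 + (8062 + 23674)) = 1/(79040 + 31736) = 1/110776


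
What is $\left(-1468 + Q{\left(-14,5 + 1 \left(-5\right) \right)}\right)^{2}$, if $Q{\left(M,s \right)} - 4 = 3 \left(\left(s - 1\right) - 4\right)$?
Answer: $2187441$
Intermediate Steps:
$Q{\left(M,s \right)} = -11 + 3 s$ ($Q{\left(M,s \right)} = 4 + 3 \left(\left(s - 1\right) - 4\right) = 4 + 3 \left(\left(-1 + s\right) - 4\right) = 4 + 3 \left(-5 + s\right) = 4 + \left(-15 + 3 s\right) = -11 + 3 s$)
$\left(-1468 + Q{\left(-14,5 + 1 \left(-5\right) \right)}\right)^{2} = \left(-1468 - \left(11 - 3 \left(5 + 1 \left(-5\right)\right)\right)\right)^{2} = \left(-1468 - \left(11 - 3 \left(5 - 5\right)\right)\right)^{2} = \left(-1468 + \left(-11 + 3 \cdot 0\right)\right)^{2} = \left(-1468 + \left(-11 + 0\right)\right)^{2} = \left(-1468 - 11\right)^{2} = \left(-1479\right)^{2} = 2187441$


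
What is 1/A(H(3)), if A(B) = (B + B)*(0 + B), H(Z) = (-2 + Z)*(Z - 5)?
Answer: 1/8 ≈ 0.12500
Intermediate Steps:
H(Z) = (-5 + Z)*(-2 + Z) (H(Z) = (-2 + Z)*(-5 + Z) = (-5 + Z)*(-2 + Z))
A(B) = 2*B**2 (A(B) = (2*B)*B = 2*B**2)
1/A(H(3)) = 1/(2*(10 + 3**2 - 7*3)**2) = 1/(2*(10 + 9 - 21)**2) = 1/(2*(-2)**2) = 1/(2*4) = 1/8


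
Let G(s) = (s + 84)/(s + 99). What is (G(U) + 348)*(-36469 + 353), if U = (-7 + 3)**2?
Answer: -289794784/23 ≈ -1.2600e+7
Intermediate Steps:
U = 16 (U = (-4)**2 = 16)
G(s) = (84 + s)/(99 + s)
(G(U) + 348)*(-36469 + 353) = ((84 + 16)/(99 + 16) + 348)*(-36469 + 353) = (100/115 + 348)*(-36116) = ((1/115)*100 + 348)*(-36116) = (20/23 + 348)*(-36116) = (8024/23)*(-36116) = -289794784/23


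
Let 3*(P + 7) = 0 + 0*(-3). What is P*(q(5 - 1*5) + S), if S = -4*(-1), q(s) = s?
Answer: -28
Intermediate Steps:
S = 4
P = -7 (P = -7 + (0 + 0*(-3))/3 = -7 + (0 + 0)/3 = -7 + (1/3)*0 = -7 + 0 = -7)
P*(q(5 - 1*5) + S) = -7*((5 - 1*5) + 4) = -7*((5 - 5) + 4) = -7*(0 + 4) = -7*4 = -28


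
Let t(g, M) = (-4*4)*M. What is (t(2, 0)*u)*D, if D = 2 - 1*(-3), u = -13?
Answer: 0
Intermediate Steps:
t(g, M) = -16*M
D = 5 (D = 2 + 3 = 5)
(t(2, 0)*u)*D = (-16*0*(-13))*5 = (0*(-13))*5 = 0*5 = 0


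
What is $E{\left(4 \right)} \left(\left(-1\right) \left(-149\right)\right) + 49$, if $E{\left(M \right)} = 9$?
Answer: $1390$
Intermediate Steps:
$E{\left(4 \right)} \left(\left(-1\right) \left(-149\right)\right) + 49 = 9 \left(\left(-1\right) \left(-149\right)\right) + 49 = 9 \cdot 149 + 49 = 1341 + 49 = 1390$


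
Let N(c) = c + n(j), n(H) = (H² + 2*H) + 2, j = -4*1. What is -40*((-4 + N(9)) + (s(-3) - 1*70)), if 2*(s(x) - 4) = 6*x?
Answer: 2400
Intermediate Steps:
s(x) = 4 + 3*x (s(x) = 4 + (6*x)/2 = 4 + 3*x)
j = -4
n(H) = 2 + H² + 2*H
N(c) = 10 + c (N(c) = c + (2 + (-4)² + 2*(-4)) = c + (2 + 16 - 8) = c + 10 = 10 + c)
-40*((-4 + N(9)) + (s(-3) - 1*70)) = -40*((-4 + (10 + 9)) + ((4 + 3*(-3)) - 1*70)) = -40*((-4 + 19) + ((4 - 9) - 70)) = -40*(15 + (-5 - 70)) = -40*(15 - 75) = -40*(-60) = 2400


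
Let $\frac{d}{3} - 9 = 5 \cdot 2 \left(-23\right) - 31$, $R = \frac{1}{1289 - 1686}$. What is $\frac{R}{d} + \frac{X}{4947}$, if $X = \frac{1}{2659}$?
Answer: $\frac{4484735}{1315986079212} \approx 3.4079 \cdot 10^{-6}$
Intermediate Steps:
$R = - \frac{1}{397}$ ($R = \frac{1}{-397} = - \frac{1}{397} \approx -0.0025189$)
$X = \frac{1}{2659} \approx 0.00037608$
$d = -756$ ($d = 27 + 3 \left(5 \cdot 2 \left(-23\right) - 31\right) = 27 + 3 \left(10 \left(-23\right) - 31\right) = 27 + 3 \left(-230 - 31\right) = 27 + 3 \left(-261\right) = 27 - 783 = -756$)
$\frac{R}{d} + \frac{X}{4947} = - \frac{1}{397 \left(-756\right)} + \frac{1}{2659 \cdot 4947} = \left(- \frac{1}{397}\right) \left(- \frac{1}{756}\right) + \frac{1}{2659} \cdot \frac{1}{4947} = \frac{1}{300132} + \frac{1}{13154073} = \frac{4484735}{1315986079212}$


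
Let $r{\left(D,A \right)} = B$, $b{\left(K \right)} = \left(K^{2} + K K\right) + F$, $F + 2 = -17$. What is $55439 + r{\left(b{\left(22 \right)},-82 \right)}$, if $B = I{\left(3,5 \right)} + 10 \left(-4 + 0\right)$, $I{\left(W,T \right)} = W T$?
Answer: $55414$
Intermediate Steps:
$I{\left(W,T \right)} = T W$
$F = -19$ ($F = -2 - 17 = -19$)
$b{\left(K \right)} = -19 + 2 K^{2}$ ($b{\left(K \right)} = \left(K^{2} + K K\right) - 19 = \left(K^{2} + K^{2}\right) - 19 = 2 K^{2} - 19 = -19 + 2 K^{2}$)
$B = -25$ ($B = 5 \cdot 3 + 10 \left(-4 + 0\right) = 15 + 10 \left(-4\right) = 15 - 40 = -25$)
$r{\left(D,A \right)} = -25$
$55439 + r{\left(b{\left(22 \right)},-82 \right)} = 55439 - 25 = 55414$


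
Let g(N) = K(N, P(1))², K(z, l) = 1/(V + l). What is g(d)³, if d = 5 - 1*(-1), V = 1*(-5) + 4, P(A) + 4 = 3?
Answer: 1/64 ≈ 0.015625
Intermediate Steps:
P(A) = -1 (P(A) = -4 + 3 = -1)
V = -1 (V = -5 + 4 = -1)
K(z, l) = 1/(-1 + l)
d = 6 (d = 5 + 1 = 6)
g(N) = ¼ (g(N) = (1/(-1 - 1))² = (1/(-2))² = (-½)² = ¼)
g(d)³ = (¼)³ = 1/64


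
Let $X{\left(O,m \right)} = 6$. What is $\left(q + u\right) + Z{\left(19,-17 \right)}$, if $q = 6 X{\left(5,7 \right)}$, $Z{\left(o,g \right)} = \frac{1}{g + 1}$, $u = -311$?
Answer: $- \frac{4401}{16} \approx -275.06$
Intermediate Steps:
$Z{\left(o,g \right)} = \frac{1}{1 + g}$
$q = 36$ ($q = 6 \cdot 6 = 36$)
$\left(q + u\right) + Z{\left(19,-17 \right)} = \left(36 - 311\right) + \frac{1}{1 - 17} = -275 + \frac{1}{-16} = -275 - \frac{1}{16} = - \frac{4401}{16}$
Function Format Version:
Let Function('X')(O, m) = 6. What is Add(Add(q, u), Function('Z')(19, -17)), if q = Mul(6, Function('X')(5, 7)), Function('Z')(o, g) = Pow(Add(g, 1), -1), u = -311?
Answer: Rational(-4401, 16) ≈ -275.06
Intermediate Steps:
Function('Z')(o, g) = Pow(Add(1, g), -1)
q = 36 (q = Mul(6, 6) = 36)
Add(Add(q, u), Function('Z')(19, -17)) = Add(Add(36, -311), Pow(Add(1, -17), -1)) = Add(-275, Pow(-16, -1)) = Add(-275, Rational(-1, 16)) = Rational(-4401, 16)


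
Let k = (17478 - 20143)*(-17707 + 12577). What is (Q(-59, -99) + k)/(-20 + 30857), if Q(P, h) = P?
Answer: 13671391/30837 ≈ 443.34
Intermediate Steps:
k = 13671450 (k = -2665*(-5130) = 13671450)
(Q(-59, -99) + k)/(-20 + 30857) = (-59 + 13671450)/(-20 + 30857) = 13671391/30837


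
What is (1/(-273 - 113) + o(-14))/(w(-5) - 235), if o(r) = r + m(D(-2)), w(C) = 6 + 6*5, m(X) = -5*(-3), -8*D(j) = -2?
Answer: -385/76814 ≈ -0.0050121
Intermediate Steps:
D(j) = ¼ (D(j) = -⅛*(-2) = ¼)
m(X) = 15
w(C) = 36 (w(C) = 6 + 30 = 36)
o(r) = 15 + r (o(r) = r + 15 = 15 + r)
(1/(-273 - 113) + o(-14))/(w(-5) - 235) = (1/(-273 - 113) + (15 - 14))/(36 - 235) = (1/(-386) + 1)/(-199) = (-1/386 + 1)*(-1/199) = (385/386)*(-1/199) = -385/76814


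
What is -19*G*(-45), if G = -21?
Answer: -17955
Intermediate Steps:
-19*G*(-45) = -19*(-21)*(-45) = 399*(-45) = -17955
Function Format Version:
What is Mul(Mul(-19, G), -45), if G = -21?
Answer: -17955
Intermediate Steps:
Mul(Mul(-19, G), -45) = Mul(Mul(-19, -21), -45) = Mul(399, -45) = -17955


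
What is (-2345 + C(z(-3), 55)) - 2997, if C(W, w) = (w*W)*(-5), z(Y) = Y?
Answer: -4517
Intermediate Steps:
C(W, w) = -5*W*w (C(W, w) = (W*w)*(-5) = -5*W*w)
(-2345 + C(z(-3), 55)) - 2997 = (-2345 - 5*(-3)*55) - 2997 = (-2345 + 825) - 2997 = -1520 - 2997 = -4517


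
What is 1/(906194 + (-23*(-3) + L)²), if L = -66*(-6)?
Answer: 1/1122419 ≈ 8.9093e-7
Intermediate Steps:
L = 396
1/(906194 + (-23*(-3) + L)²) = 1/(906194 + (-23*(-3) + 396)²) = 1/(906194 + (69 + 396)²) = 1/(906194 + 465²) = 1/(906194 + 216225) = 1/1122419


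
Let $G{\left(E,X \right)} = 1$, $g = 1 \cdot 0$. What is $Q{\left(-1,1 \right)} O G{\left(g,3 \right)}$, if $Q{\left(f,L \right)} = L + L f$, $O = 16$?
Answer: $0$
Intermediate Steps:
$g = 0$
$Q{\left(-1,1 \right)} O G{\left(g,3 \right)} = 1 \left(1 - 1\right) 16 \cdot 1 = 1 \cdot 0 \cdot 16 \cdot 1 = 0 \cdot 16 \cdot 1 = 0 \cdot 1 = 0$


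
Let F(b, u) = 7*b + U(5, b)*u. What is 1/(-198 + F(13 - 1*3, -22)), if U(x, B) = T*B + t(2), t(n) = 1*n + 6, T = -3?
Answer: 1/356 ≈ 0.0028090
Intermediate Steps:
t(n) = 6 + n (t(n) = n + 6 = 6 + n)
U(x, B) = 8 - 3*B (U(x, B) = -3*B + (6 + 2) = -3*B + 8 = 8 - 3*B)
F(b, u) = 7*b + u*(8 - 3*b) (F(b, u) = 7*b + (8 - 3*b)*u = 7*b + u*(8 - 3*b))
1/(-198 + F(13 - 1*3, -22)) = 1/(-198 + (7*(13 - 1*3) - 22*(8 - 3*(13 - 1*3)))) = 1/(-198 + (7*(13 - 3) - 22*(8 - 3*(13 - 3)))) = 1/(-198 + (7*10 - 22*(8 - 3*10))) = 1/(-198 + (70 - 22*(8 - 30))) = 1/(-198 + (70 - 22*(-22))) = 1/(-198 + (70 + 484)) = 1/(-198 + 554) = 1/356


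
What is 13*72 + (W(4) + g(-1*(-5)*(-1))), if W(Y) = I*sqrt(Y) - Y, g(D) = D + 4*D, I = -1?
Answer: 905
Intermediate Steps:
g(D) = 5*D
W(Y) = -Y - sqrt(Y) (W(Y) = -sqrt(Y) - Y = -Y - sqrt(Y))
13*72 + (W(4) + g(-1*(-5)*(-1))) = 13*72 + ((-1*4 - sqrt(4)) + 5*(-1*(-5)*(-1))) = 936 + ((-4 - 1*2) + 5*(5*(-1))) = 936 + ((-4 - 2) + 5*(-5)) = 936 + (-6 - 25) = 936 - 31 = 905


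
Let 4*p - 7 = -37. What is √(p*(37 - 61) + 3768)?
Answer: 2*√987 ≈ 62.833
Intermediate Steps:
p = -15/2 (p = 7/4 + (¼)*(-37) = 7/4 - 37/4 = -15/2 ≈ -7.5000)
√(p*(37 - 61) + 3768) = √(-15*(37 - 61)/2 + 3768) = √(-15/2*(-24) + 3768) = √(180 + 3768) = √3948 = 2*√987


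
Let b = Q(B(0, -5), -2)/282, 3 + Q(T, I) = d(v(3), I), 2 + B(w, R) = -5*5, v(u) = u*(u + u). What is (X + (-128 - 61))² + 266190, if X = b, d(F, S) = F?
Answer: 2667507961/8836 ≈ 3.0189e+5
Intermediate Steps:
v(u) = 2*u² (v(u) = u*(2*u) = 2*u²)
B(w, R) = -27 (B(w, R) = -2 - 5*5 = -2 - 25 = -27)
Q(T, I) = 15 (Q(T, I) = -3 + 2*3² = -3 + 2*9 = -3 + 18 = 15)
b = 5/94 (b = 15/282 = 15*(1/282) = 5/94 ≈ 0.053191)
X = 5/94 ≈ 0.053191
(X + (-128 - 61))² + 266190 = (5/94 + (-128 - 61))² + 266190 = (5/94 - 189)² + 266190 = (-17761/94)² + 266190 = 315453121/8836 + 266190 = 2667507961/8836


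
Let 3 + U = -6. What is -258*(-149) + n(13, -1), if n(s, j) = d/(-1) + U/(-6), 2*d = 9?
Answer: 38439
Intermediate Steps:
U = -9 (U = -3 - 6 = -9)
d = 9/2 (d = (1/2)*9 = 9/2 ≈ 4.5000)
n(s, j) = -3 (n(s, j) = (9/2)/(-1) - 9/(-6) = (9/2)*(-1) - 9*(-1/6) = -9/2 + 3/2 = -3)
-258*(-149) + n(13, -1) = -258*(-149) - 3 = 38442 - 3 = 38439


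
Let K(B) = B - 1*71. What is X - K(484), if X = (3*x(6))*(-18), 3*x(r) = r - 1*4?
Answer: -449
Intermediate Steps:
x(r) = -4/3 + r/3 (x(r) = (r - 1*4)/3 = (r - 4)/3 = (-4 + r)/3 = -4/3 + r/3)
K(B) = -71 + B (K(B) = B - 71 = -71 + B)
X = -36 (X = (3*(-4/3 + (1/3)*6))*(-18) = (3*(-4/3 + 2))*(-18) = (3*(2/3))*(-18) = 2*(-18) = -36)
X - K(484) = -36 - (-71 + 484) = -36 - 1*413 = -36 - 413 = -449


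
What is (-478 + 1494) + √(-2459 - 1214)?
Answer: 1016 + I*√3673 ≈ 1016.0 + 60.605*I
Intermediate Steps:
(-478 + 1494) + √(-2459 - 1214) = 1016 + √(-3673) = 1016 + I*√3673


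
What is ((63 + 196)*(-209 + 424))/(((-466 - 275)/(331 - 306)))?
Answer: -1392125/741 ≈ -1878.7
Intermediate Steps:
((63 + 196)*(-209 + 424))/(((-466 - 275)/(331 - 306))) = (259*215)/((-741/25)) = 55685/((-741*1/25)) = 55685/(-741/25) = 55685*(-25/741) = -1392125/741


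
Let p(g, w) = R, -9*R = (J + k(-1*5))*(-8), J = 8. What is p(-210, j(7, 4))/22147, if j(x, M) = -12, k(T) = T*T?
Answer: 88/66441 ≈ 0.0013245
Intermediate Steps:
k(T) = T²
R = 88/3 (R = -(8 + (-1*5)²)*(-8)/9 = -(8 + (-5)²)*(-8)/9 = -(8 + 25)*(-8)/9 = -11*(-8)/3 = -⅑*(-264) = 88/3 ≈ 29.333)
p(g, w) = 88/3
p(-210, j(7, 4))/22147 = (88/3)/22147 = (88/3)*(1/22147) = 88/66441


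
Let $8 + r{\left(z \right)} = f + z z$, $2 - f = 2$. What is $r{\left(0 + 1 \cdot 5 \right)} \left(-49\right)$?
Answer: $-833$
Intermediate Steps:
$f = 0$ ($f = 2 - 2 = 0$)
$r{\left(z \right)} = -8 + z^{2}$ ($r{\left(z \right)} = -8 + \left(0 + z z\right) = -8 + \left(0 + z^{2}\right) = -8 + z^{2}$)
$r{\left(0 + 1 \cdot 5 \right)} \left(-49\right) = \left(-8 + \left(0 + 1 \cdot 5\right)^{2}\right) \left(-49\right) = \left(-8 + \left(0 + 5\right)^{2}\right) \left(-49\right) = \left(-8 + 5^{2}\right) \left(-49\right) = \left(-8 + 25\right) \left(-49\right) = 17 \left(-49\right) = -833$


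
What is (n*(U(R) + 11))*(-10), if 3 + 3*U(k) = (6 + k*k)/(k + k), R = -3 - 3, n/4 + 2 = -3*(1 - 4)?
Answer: -7420/3 ≈ -2473.3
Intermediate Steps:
n = 28 (n = -8 + 4*(-3*(1 - 4)) = -8 + 4*(-3*(-3)) = -8 + 4*9 = -8 + 36 = 28)
R = -6
U(k) = -1 + (6 + k²)/(6*k) (U(k) = -1 + ((6 + k*k)/(k + k))/3 = -1 + ((6 + k²)/((2*k)))/3 = -1 + ((6 + k²)*(1/(2*k)))/3 = -1 + ((6 + k²)/(2*k))/3 = -1 + (6 + k²)/(6*k))
(n*(U(R) + 11))*(-10) = (28*((-1 + 1/(-6) + (⅙)*(-6)) + 11))*(-10) = (28*((-1 - ⅙ - 1) + 11))*(-10) = (28*(-13/6 + 11))*(-10) = (28*(53/6))*(-10) = (742/3)*(-10) = -7420/3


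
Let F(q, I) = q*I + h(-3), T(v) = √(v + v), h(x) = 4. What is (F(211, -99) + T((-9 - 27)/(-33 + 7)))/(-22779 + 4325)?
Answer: 20885/18454 - 3*√13/119951 ≈ 1.1316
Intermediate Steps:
T(v) = √2*√v (T(v) = √(2*v) = √2*√v)
F(q, I) = 4 + I*q (F(q, I) = q*I + 4 = I*q + 4 = 4 + I*q)
(F(211, -99) + T((-9 - 27)/(-33 + 7)))/(-22779 + 4325) = ((4 - 99*211) + √2*√((-9 - 27)/(-33 + 7)))/(-22779 + 4325) = ((4 - 20889) + √2*√(-36/(-26)))/(-18454) = (-20885 + √2*√(-36*(-1/26)))*(-1/18454) = (-20885 + √2*√(18/13))*(-1/18454) = (-20885 + √2*(3*√26/13))*(-1/18454) = (-20885 + 6*√13/13)*(-1/18454) = 20885/18454 - 3*√13/119951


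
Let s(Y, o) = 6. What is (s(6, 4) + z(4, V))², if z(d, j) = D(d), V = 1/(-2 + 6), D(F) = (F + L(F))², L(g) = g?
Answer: 4900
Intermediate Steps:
D(F) = 4*F² (D(F) = (F + F)² = (2*F)² = 4*F²)
V = ¼ (V = 1/4 = ¼ ≈ 0.25000)
z(d, j) = 4*d²
(s(6, 4) + z(4, V))² = (6 + 4*4²)² = (6 + 4*16)² = (6 + 64)² = 70² = 4900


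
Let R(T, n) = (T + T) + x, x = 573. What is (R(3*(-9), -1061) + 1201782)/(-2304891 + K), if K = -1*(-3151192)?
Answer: 13509/9509 ≈ 1.4207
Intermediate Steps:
R(T, n) = 573 + 2*T (R(T, n) = (T + T) + 573 = 2*T + 573 = 573 + 2*T)
K = 3151192
(R(3*(-9), -1061) + 1201782)/(-2304891 + K) = ((573 + 2*(3*(-9))) + 1201782)/(-2304891 + 3151192) = ((573 + 2*(-27)) + 1201782)/846301 = ((573 - 54) + 1201782)*(1/846301) = (519 + 1201782)*(1/846301) = 1202301*(1/846301) = 13509/9509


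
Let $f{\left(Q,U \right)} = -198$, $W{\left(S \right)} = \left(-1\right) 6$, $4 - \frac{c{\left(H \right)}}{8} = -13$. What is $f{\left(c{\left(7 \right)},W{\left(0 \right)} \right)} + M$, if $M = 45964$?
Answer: $45766$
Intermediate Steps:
$c{\left(H \right)} = 136$ ($c{\left(H \right)} = 32 - -104 = 32 + 104 = 136$)
$W{\left(S \right)} = -6$
$f{\left(c{\left(7 \right)},W{\left(0 \right)} \right)} + M = -198 + 45964 = 45766$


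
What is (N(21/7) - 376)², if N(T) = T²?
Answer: 134689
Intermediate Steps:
(N(21/7) - 376)² = ((21/7)² - 376)² = ((21*(⅐))² - 376)² = (3² - 376)² = (9 - 376)² = (-367)² = 134689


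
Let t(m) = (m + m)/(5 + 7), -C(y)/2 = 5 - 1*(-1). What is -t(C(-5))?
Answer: 2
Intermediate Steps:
C(y) = -12 (C(y) = -2*(5 - 1*(-1)) = -2*(5 + 1) = -2*6 = -12)
t(m) = m/6 (t(m) = (2*m)/12 = (2*m)*(1/12) = m/6)
-t(C(-5)) = -(-12)/6 = -1*(-2) = 2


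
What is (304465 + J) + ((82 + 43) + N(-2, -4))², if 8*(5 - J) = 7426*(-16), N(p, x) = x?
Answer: 333963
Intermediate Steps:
J = 14857 (J = 5 - 3713*(-16)/4 = 5 - ⅛*(-118816) = 5 + 14852 = 14857)
(304465 + J) + ((82 + 43) + N(-2, -4))² = (304465 + 14857) + ((82 + 43) - 4)² = 319322 + (125 - 4)² = 319322 + 121² = 319322 + 14641 = 333963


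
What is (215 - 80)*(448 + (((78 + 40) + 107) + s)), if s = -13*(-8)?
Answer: 104895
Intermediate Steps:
s = 104
(215 - 80)*(448 + (((78 + 40) + 107) + s)) = (215 - 80)*(448 + (((78 + 40) + 107) + 104)) = 135*(448 + ((118 + 107) + 104)) = 135*(448 + (225 + 104)) = 135*(448 + 329) = 135*777 = 104895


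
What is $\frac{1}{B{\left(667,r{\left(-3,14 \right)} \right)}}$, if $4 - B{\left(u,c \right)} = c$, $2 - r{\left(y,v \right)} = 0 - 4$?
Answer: $- \frac{1}{2} \approx -0.5$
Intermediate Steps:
$r{\left(y,v \right)} = 6$ ($r{\left(y,v \right)} = 2 - \left(0 - 4\right) = 2 - -4 = 2 + 4 = 6$)
$B{\left(u,c \right)} = 4 - c$
$\frac{1}{B{\left(667,r{\left(-3,14 \right)} \right)}} = \frac{1}{4 - 6} = \frac{1}{-2} = - \frac{1}{2}$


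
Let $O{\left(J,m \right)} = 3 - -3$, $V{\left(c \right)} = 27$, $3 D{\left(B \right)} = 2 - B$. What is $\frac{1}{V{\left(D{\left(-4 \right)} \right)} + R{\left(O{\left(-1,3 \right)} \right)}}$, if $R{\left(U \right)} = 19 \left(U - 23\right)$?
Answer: $- \frac{1}{296} \approx -0.0033784$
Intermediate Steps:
$D{\left(B \right)} = \frac{2}{3} - \frac{B}{3}$ ($D{\left(B \right)} = \frac{2 - B}{3} = \frac{2}{3} - \frac{B}{3}$)
$O{\left(J,m \right)} = 6$ ($O{\left(J,m \right)} = 3 + 3 = 6$)
$R{\left(U \right)} = -437 + 19 U$ ($R{\left(U \right)} = 19 \left(-23 + U\right) = -437 + 19 U$)
$\frac{1}{V{\left(D{\left(-4 \right)} \right)} + R{\left(O{\left(-1,3 \right)} \right)}} = \frac{1}{27 + \left(-437 + 19 \cdot 6\right)} = \frac{1}{27 + \left(-437 + 114\right)} = \frac{1}{27 - 323} = \frac{1}{-296} = - \frac{1}{296}$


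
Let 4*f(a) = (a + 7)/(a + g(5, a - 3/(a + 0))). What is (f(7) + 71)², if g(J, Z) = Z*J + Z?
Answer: 2134347601/422500 ≈ 5051.7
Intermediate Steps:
g(J, Z) = Z + J*Z (g(J, Z) = J*Z + Z = Z + J*Z)
f(a) = (7 + a)/(4*(-18/a + 7*a)) (f(a) = ((a + 7)/(a + (a - 3/(a + 0))*(1 + 5)))/4 = ((7 + a)/(a + (a - 3/a)*6))/4 = ((7 + a)/(a + (-18/a + 6*a)))/4 = ((7 + a)/(-18/a + 7*a))/4 = (7 + a)/(4*(-18/a + 7*a)))
(f(7) + 71)² = ((¼)*7*(7 + 7)/(-18 + 7*7²) + 71)² = ((¼)*7*14/(-18 + 7*49) + 71)² = ((¼)*7*14/(-18 + 343) + 71)² = ((¼)*7*14/325 + 71)² = ((¼)*7*(1/325)*14 + 71)² = (49/650 + 71)² = (46199/650)² = 2134347601/422500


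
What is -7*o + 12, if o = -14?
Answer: 110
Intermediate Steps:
-7*o + 12 = -7*(-14) + 12 = 98 + 12 = 110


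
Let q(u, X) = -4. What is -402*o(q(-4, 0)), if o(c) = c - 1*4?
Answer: 3216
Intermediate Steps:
o(c) = -4 + c (o(c) = c - 4 = -4 + c)
-402*o(q(-4, 0)) = -402*(-4 - 4) = -402*(-8) = 3216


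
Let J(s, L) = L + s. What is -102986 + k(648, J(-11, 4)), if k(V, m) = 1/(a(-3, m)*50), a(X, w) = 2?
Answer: -10298599/100 ≈ -1.0299e+5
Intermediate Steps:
k(V, m) = 1/100 (k(V, m) = 1/(2*50) = 1/100)
-102986 + k(648, J(-11, 4)) = -102986 + 1/100 = -10298599/100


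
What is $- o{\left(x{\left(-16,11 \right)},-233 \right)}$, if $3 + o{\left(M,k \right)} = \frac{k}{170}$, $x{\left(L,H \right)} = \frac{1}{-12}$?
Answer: $\frac{743}{170} \approx 4.3706$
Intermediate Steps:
$x{\left(L,H \right)} = - \frac{1}{12}$
$o{\left(M,k \right)} = -3 + \frac{k}{170}$
$- o{\left(x{\left(-16,11 \right)},-233 \right)} = - (-3 + \frac{1}{170} \left(-233\right)) = - (-3 - \frac{233}{170}) = \left(-1\right) \left(- \frac{743}{170}\right) = \frac{743}{170}$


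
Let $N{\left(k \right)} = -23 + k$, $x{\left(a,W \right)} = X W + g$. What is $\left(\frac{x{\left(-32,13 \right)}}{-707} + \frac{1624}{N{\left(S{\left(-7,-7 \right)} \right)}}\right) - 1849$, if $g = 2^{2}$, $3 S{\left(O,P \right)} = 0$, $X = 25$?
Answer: $- \frac{4460332}{2323} \approx -1920.1$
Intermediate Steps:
$S{\left(O,P \right)} = 0$ ($S{\left(O,P \right)} = \frac{1}{3} \cdot 0 = 0$)
$g = 4$
$x{\left(a,W \right)} = 4 + 25 W$ ($x{\left(a,W \right)} = 25 W + 4 = 4 + 25 W$)
$\left(\frac{x{\left(-32,13 \right)}}{-707} + \frac{1624}{N{\left(S{\left(-7,-7 \right)} \right)}}\right) - 1849 = \left(\frac{4 + 25 \cdot 13}{-707} + \frac{1624}{-23 + 0}\right) - 1849 = \left(\left(4 + 325\right) \left(- \frac{1}{707}\right) + \frac{1624}{-23}\right) - 1849 = \left(329 \left(- \frac{1}{707}\right) + 1624 \left(- \frac{1}{23}\right)\right) - 1849 = \left(- \frac{47}{101} - \frac{1624}{23}\right) - 1849 = - \frac{165105}{2323} - 1849 = - \frac{4460332}{2323}$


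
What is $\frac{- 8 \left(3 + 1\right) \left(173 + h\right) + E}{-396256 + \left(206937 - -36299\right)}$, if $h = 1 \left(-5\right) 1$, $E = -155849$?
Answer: $\frac{32245}{30604} \approx 1.0536$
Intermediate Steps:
$h = -5$ ($h = \left(-5\right) 1 = -5$)
$\frac{- 8 \left(3 + 1\right) \left(173 + h\right) + E}{-396256 + \left(206937 - -36299\right)} = \frac{- 8 \left(3 + 1\right) \left(173 - 5\right) - 155849}{-396256 + \left(206937 - -36299\right)} = \frac{\left(-8\right) 4 \cdot 168 - 155849}{-396256 + \left(206937 + 36299\right)} = \frac{\left(-32\right) 168 - 155849}{-396256 + 243236} = \frac{-5376 - 155849}{-153020} = \left(-161225\right) \left(- \frac{1}{153020}\right) = \frac{32245}{30604}$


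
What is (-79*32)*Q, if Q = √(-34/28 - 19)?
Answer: -1264*I*√3962/7 ≈ -11366.0*I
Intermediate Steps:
Q = I*√3962/14 (Q = √(-34*1/28 - 19) = √(-17/14 - 19) = √(-283/14) = I*√3962/14 ≈ 4.496*I)
(-79*32)*Q = (-79*32)*(I*√3962/14) = -1264*I*√3962/7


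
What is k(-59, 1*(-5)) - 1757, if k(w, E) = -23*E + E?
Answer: -1647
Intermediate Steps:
k(w, E) = -22*E
k(-59, 1*(-5)) - 1757 = -22*(-5) - 1757 = 110 - 1757 = -1647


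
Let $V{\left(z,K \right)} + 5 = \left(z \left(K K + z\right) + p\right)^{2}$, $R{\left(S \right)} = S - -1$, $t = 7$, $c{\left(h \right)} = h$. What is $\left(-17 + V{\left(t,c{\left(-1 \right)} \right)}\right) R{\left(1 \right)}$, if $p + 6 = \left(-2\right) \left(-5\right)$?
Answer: $7156$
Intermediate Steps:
$p = 4$ ($p = -6 - -10 = -6 + 10 = 4$)
$R{\left(S \right)} = 1 + S$ ($R{\left(S \right)} = S + 1 = 1 + S$)
$V{\left(z,K \right)} = -5 + \left(4 + z \left(z + K^{2}\right)\right)^{2}$ ($V{\left(z,K \right)} = -5 + \left(z \left(K K + z\right) + 4\right)^{2} = -5 + \left(z \left(K^{2} + z\right) + 4\right)^{2} = -5 + \left(z \left(z + K^{2}\right) + 4\right)^{2} = -5 + \left(4 + z \left(z + K^{2}\right)\right)^{2}$)
$\left(-17 + V{\left(t,c{\left(-1 \right)} \right)}\right) R{\left(1 \right)} = \left(-17 - \left(5 - \left(4 + 7^{2} + 7 \left(-1\right)^{2}\right)^{2}\right)\right) \left(1 + 1\right) = \left(-17 - \left(5 - \left(4 + 49 + 7 \cdot 1\right)^{2}\right)\right) 2 = \left(-17 - \left(5 - \left(4 + 49 + 7\right)^{2}\right)\right) 2 = \left(-17 - \left(5 - 60^{2}\right)\right) 2 = \left(-17 + \left(-5 + 3600\right)\right) 2 = \left(-17 + 3595\right) 2 = 3578 \cdot 2 = 7156$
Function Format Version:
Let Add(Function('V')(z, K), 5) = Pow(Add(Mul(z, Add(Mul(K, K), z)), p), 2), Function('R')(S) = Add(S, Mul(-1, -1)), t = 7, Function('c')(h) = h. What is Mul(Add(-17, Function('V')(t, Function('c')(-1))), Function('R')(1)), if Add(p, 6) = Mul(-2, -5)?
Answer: 7156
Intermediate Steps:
p = 4 (p = Add(-6, Mul(-2, -5)) = Add(-6, 10) = 4)
Function('R')(S) = Add(1, S) (Function('R')(S) = Add(S, 1) = Add(1, S))
Function('V')(z, K) = Add(-5, Pow(Add(4, Mul(z, Add(z, Pow(K, 2)))), 2)) (Function('V')(z, K) = Add(-5, Pow(Add(Mul(z, Add(Mul(K, K), z)), 4), 2)) = Add(-5, Pow(Add(Mul(z, Add(Pow(K, 2), z)), 4), 2)) = Add(-5, Pow(Add(Mul(z, Add(z, Pow(K, 2))), 4), 2)) = Add(-5, Pow(Add(4, Mul(z, Add(z, Pow(K, 2)))), 2)))
Mul(Add(-17, Function('V')(t, Function('c')(-1))), Function('R')(1)) = Mul(Add(-17, Add(-5, Pow(Add(4, Pow(7, 2), Mul(7, Pow(-1, 2))), 2))), Add(1, 1)) = Mul(Add(-17, Add(-5, Pow(Add(4, 49, Mul(7, 1)), 2))), 2) = Mul(Add(-17, Add(-5, Pow(Add(4, 49, 7), 2))), 2) = Mul(Add(-17, Add(-5, Pow(60, 2))), 2) = Mul(Add(-17, Add(-5, 3600)), 2) = Mul(Add(-17, 3595), 2) = Mul(3578, 2) = 7156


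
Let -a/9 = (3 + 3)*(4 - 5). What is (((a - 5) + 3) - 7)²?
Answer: 2025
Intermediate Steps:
a = 54 (a = -9*(3 + 3)*(4 - 5) = -54*(-1) = -9*(-6) = 54)
(((a - 5) + 3) - 7)² = (((54 - 5) + 3) - 7)² = ((49 + 3) - 7)² = (52 - 7)² = 45² = 2025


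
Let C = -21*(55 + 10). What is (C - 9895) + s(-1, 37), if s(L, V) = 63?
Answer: -11197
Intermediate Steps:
C = -1365 (C = -21*65 = -1365)
(C - 9895) + s(-1, 37) = (-1365 - 9895) + 63 = -11260 + 63 = -11197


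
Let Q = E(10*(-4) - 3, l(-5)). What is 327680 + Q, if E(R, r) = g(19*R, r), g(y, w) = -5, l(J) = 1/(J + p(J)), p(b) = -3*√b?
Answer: 327675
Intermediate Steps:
l(J) = 1/(J - 3*√J)
E(R, r) = -5
Q = -5
327680 + Q = 327680 - 5 = 327675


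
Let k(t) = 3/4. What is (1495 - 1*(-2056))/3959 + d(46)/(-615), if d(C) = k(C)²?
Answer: 11635403/12985520 ≈ 0.89603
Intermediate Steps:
k(t) = ¾ (k(t) = 3*(¼) = ¾)
d(C) = 9/16 (d(C) = (¾)² = 9/16)
(1495 - 1*(-2056))/3959 + d(46)/(-615) = (1495 - 1*(-2056))/3959 + (9/16)/(-615) = (1495 + 2056)*(1/3959) + (9/16)*(-1/615) = 3551*(1/3959) - 3/3280 = 3551/3959 - 3/3280 = 11635403/12985520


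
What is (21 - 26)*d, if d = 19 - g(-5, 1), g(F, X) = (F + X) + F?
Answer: -140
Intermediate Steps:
g(F, X) = X + 2*F
d = 28 (d = 19 - (1 + 2*(-5)) = 19 - (1 - 10) = 19 - 1*(-9) = 19 + 9 = 28)
(21 - 26)*d = (21 - 26)*28 = -5*28 = -140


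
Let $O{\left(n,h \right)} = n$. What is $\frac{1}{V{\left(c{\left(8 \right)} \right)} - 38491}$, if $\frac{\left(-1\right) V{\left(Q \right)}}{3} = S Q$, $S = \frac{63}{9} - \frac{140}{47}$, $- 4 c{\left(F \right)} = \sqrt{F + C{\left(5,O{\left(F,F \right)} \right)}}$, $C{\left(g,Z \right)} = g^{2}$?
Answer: $- \frac{1360425904}{52364142861727} - \frac{106596 \sqrt{33}}{52364142861727} \approx -2.5992 \cdot 10^{-5}$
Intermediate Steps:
$c{\left(F \right)} = - \frac{\sqrt{25 + F}}{4}$ ($c{\left(F \right)} = - \frac{\sqrt{F + 5^{2}}}{4} = - \frac{\sqrt{F + 25}}{4} = - \frac{\sqrt{25 + F}}{4}$)
$S = \frac{189}{47}$ ($S = 63 \cdot \frac{1}{9} - \frac{140}{47} = 7 - \frac{140}{47} = \frac{189}{47} \approx 4.0213$)
$V{\left(Q \right)} = - \frac{567 Q}{47}$ ($V{\left(Q \right)} = - 3 \frac{189 Q}{47} = - \frac{567 Q}{47}$)
$\frac{1}{V{\left(c{\left(8 \right)} \right)} - 38491} = \frac{1}{- \frac{567 \left(- \frac{\sqrt{25 + 8}}{4}\right)}{47} - 38491} = \frac{1}{- \frac{567 \left(- \frac{\sqrt{33}}{4}\right)}{47} - 38491} = \frac{1}{\frac{567 \sqrt{33}}{188} - 38491} = \frac{1}{-38491 + \frac{567 \sqrt{33}}{188}}$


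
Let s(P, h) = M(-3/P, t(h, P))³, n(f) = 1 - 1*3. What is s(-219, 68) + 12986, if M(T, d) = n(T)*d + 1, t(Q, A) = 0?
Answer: 12987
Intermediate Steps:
n(f) = -2 (n(f) = 1 - 3 = -2)
M(T, d) = 1 - 2*d (M(T, d) = -2*d + 1 = 1 - 2*d)
s(P, h) = 1 (s(P, h) = (1 - 2*0)³ = (1 + 0)³ = 1³ = 1)
s(-219, 68) + 12986 = 1 + 12986 = 12987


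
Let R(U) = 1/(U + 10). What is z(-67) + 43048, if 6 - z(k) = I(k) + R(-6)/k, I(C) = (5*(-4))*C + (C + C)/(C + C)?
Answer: 11179085/268 ≈ 41713.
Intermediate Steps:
R(U) = 1/(10 + U)
I(C) = 1 - 20*C (I(C) = -20*C + (2*C)/((2*C)) = -20*C + (2*C)*(1/(2*C)) = -20*C + 1 = 1 - 20*C)
z(k) = 5 + 20*k - 1/(4*k) (z(k) = 6 - ((1 - 20*k) + 1/((10 - 6)*k)) = 6 - ((1 - 20*k) + 1/(4*k)) = 6 - (1 - 20*k + 1/(4*k)) = 6 + (-1 + 20*k - 1/(4*k)) = 5 + 20*k - 1/(4*k))
z(-67) + 43048 = (5 + 20*(-67) - 1/4/(-67)) + 43048 = (5 - 1340 - 1/4*(-1/67)) + 43048 = (5 - 1340 + 1/268) + 43048 = -357779/268 + 43048 = 11179085/268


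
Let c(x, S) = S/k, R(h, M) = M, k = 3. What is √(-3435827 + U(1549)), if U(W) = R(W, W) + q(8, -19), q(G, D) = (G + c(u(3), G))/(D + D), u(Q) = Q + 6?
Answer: I*√11157970134/57 ≈ 1853.2*I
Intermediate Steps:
u(Q) = 6 + Q
c(x, S) = S/3
q(G, D) = 2*G/(3*D) (q(G, D) = (G + G/3)/(D + D) = (4*G/3)/((2*D)) = (4*G/3)*(1/(2*D)) = 2*G/(3*D))
U(W) = -16/57 + W (U(W) = W + (⅔)*8/(-19) = W + (⅔)*8*(-1/19) = W - 16/57 = -16/57 + W)
√(-3435827 + U(1549)) = √(-3435827 + (-16/57 + 1549)) = √(-3435827 + 88277/57) = √(-195753862/57) = I*√11157970134/57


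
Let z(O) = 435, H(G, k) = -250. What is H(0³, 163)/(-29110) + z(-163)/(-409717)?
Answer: 8976640/1192686187 ≈ 0.0075264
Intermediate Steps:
H(0³, 163)/(-29110) + z(-163)/(-409717) = -250/(-29110) + 435/(-409717) = -250*(-1/29110) + 435*(-1/409717) = 25/2911 - 435/409717 = 8976640/1192686187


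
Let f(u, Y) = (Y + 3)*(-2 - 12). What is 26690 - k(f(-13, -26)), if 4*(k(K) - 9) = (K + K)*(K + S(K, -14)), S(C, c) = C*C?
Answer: -16718285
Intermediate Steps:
S(C, c) = C²
f(u, Y) = -42 - 14*Y (f(u, Y) = (3 + Y)*(-14) = -42 - 14*Y)
k(K) = 9 + K*(K + K²)/2 (k(K) = 9 + ((K + K)*(K + K²))/4 = 9 + ((2*K)*(K + K²))/4 = 9 + (2*K*(K + K²))/4 = 9 + K*(K + K²)/2)
26690 - k(f(-13, -26)) = 26690 - (9 + (-42 - 14*(-26))²/2 + (-42 - 14*(-26))³/2) = 26690 - (9 + (-42 + 364)²/2 + (-42 + 364)³/2) = 26690 - (9 + (½)*322² + (½)*322³) = 26690 - (9 + (½)*103684 + (½)*33386248) = 26690 - (9 + 51842 + 16693124) = 26690 - 1*16744975 = 26690 - 16744975 = -16718285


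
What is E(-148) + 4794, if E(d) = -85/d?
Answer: 709597/148 ≈ 4794.6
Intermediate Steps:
E(-148) + 4794 = -85/(-148) + 4794 = -85*(-1/148) + 4794 = 85/148 + 4794 = 709597/148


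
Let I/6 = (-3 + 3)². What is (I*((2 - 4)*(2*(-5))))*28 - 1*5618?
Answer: -5618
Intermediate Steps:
I = 0 (I = 6*(-3 + 3)² = 6*0² = 6*0 = 0)
(I*((2 - 4)*(2*(-5))))*28 - 1*5618 = (0*((2 - 4)*(2*(-5))))*28 - 1*5618 = (0*(-2*(-10)))*28 - 5618 = (0*20)*28 - 5618 = 0*28 - 5618 = 0 - 5618 = -5618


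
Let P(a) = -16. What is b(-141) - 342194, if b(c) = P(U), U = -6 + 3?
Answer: -342210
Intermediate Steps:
U = -3
b(c) = -16
b(-141) - 342194 = -16 - 342194 = -342210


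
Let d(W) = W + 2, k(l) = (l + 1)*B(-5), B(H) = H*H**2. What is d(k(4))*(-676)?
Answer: 421148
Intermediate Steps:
B(H) = H**3
k(l) = -125 - 125*l (k(l) = (l + 1)*(-5)**3 = (1 + l)*(-125) = -125 - 125*l)
d(W) = 2 + W
d(k(4))*(-676) = (2 + (-125 - 125*4))*(-676) = (2 + (-125 - 500))*(-676) = (2 - 625)*(-676) = -623*(-676) = 421148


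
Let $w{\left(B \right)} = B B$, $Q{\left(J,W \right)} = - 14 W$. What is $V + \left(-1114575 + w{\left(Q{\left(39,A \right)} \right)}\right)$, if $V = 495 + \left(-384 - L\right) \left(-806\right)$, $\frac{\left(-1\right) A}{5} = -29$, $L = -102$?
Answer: $3234112$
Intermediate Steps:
$A = 145$ ($A = \left(-5\right) \left(-29\right) = 145$)
$w{\left(B \right)} = B^{2}$
$V = 227787$ ($V = 495 + \left(-384 - -102\right) \left(-806\right) = 495 + \left(-384 + 102\right) \left(-806\right) = 495 - -227292 = 495 + 227292 = 227787$)
$V + \left(-1114575 + w{\left(Q{\left(39,A \right)} \right)}\right) = 227787 - \left(1114575 - \left(\left(-14\right) 145\right)^{2}\right) = 227787 - \left(1114575 - \left(-2030\right)^{2}\right) = 227787 + \left(-1114575 + 4120900\right) = 227787 + 3006325 = 3234112$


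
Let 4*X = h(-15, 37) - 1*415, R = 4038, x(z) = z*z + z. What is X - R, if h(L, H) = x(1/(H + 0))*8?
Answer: -22679919/5476 ≈ -4141.7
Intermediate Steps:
x(z) = z + z² (x(z) = z² + z = z + z²)
h(L, H) = 8*(1 + 1/H)/H (h(L, H) = ((1 + 1/(H + 0))/(H + 0))*8 = ((1 + 1/H)/H)*8 = 8*(1 + 1/H)/H)
X = -567831/5476 (X = (8*(1 + 37)/37² - 1*415)/4 = (8*(1/1369)*38 - 415)/4 = (304/1369 - 415)/4 = (¼)*(-567831/1369) = -567831/5476 ≈ -103.69)
X - R = -567831/5476 - 1*4038 = -567831/5476 - 4038 = -22679919/5476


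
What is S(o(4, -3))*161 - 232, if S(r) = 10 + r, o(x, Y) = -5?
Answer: 573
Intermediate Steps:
S(o(4, -3))*161 - 232 = (10 - 5)*161 - 232 = 5*161 - 232 = 805 - 232 = 573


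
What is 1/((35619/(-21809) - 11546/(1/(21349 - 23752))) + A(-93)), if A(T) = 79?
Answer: 21809/605093221034 ≈ 3.6042e-8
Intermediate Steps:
1/((35619/(-21809) - 11546/(1/(21349 - 23752))) + A(-93)) = 1/((35619/(-21809) - 11546/(1/(21349 - 23752))) + 79) = 1/((35619*(-1/21809) - 11546/(1/(-2403))) + 79) = 1/((-35619/21809 - 11546/(-1/2403)) + 79) = 1/((-35619/21809 - 11546*(-2403)) + 79) = 1/((-35619/21809 + 27745038) + 79) = 1/(605091498123/21809 + 79) = 1/(605093221034/21809) = 21809/605093221034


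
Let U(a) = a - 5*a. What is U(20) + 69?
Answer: -11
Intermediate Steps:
U(a) = -4*a
U(20) + 69 = -4*20 + 69 = -80 + 69 = -11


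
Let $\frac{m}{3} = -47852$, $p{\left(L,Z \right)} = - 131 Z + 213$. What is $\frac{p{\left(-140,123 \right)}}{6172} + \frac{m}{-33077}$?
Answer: $\frac{90025833}{51037811} \approx 1.7639$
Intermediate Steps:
$p{\left(L,Z \right)} = 213 - 131 Z$
$m = -143556$ ($m = 3 \left(-47852\right) = -143556$)
$\frac{p{\left(-140,123 \right)}}{6172} + \frac{m}{-33077} = \frac{213 - 16113}{6172} - \frac{143556}{-33077} = \left(213 - 16113\right) \frac{1}{6172} - - \frac{143556}{33077} = \left(-15900\right) \frac{1}{6172} + \frac{143556}{33077} = - \frac{3975}{1543} + \frac{143556}{33077} = \frac{90025833}{51037811}$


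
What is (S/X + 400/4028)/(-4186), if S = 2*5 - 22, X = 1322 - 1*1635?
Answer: -21692/659694763 ≈ -3.2882e-5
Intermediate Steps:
X = -313 (X = 1322 - 1635 = -313)
S = -12 (S = 10 - 22 = -12)
(S/X + 400/4028)/(-4186) = (-12/(-313) + 400/4028)/(-4186) = (-12*(-1/313) + 400*(1/4028))*(-1/4186) = (12/313 + 100/1007)*(-1/4186) = (43384/315191)*(-1/4186) = -21692/659694763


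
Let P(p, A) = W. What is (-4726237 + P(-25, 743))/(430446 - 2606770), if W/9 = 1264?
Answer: 4714861/2176324 ≈ 2.1664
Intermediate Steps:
W = 11376 (W = 9*1264 = 11376)
P(p, A) = 11376
(-4726237 + P(-25, 743))/(430446 - 2606770) = (-4726237 + 11376)/(430446 - 2606770) = -4714861/(-2176324) = -4714861*(-1/2176324) = 4714861/2176324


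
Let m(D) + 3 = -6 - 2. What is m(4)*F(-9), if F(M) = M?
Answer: 99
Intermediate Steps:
m(D) = -11 (m(D) = -3 + (-6 - 2) = -3 - 8 = -11)
m(4)*F(-9) = -11*(-9) = 99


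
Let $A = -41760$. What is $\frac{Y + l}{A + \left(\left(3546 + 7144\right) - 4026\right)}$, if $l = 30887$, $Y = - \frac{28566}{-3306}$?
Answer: $- \frac{8511749}{9668948} \approx -0.88032$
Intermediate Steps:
$Y = \frac{4761}{551}$ ($Y = \left(-28566\right) \left(- \frac{1}{3306}\right) = \frac{4761}{551} \approx 8.6407$)
$\frac{Y + l}{A + \left(\left(3546 + 7144\right) - 4026\right)} = \frac{\frac{4761}{551} + 30887}{-41760 + \left(\left(3546 + 7144\right) - 4026\right)} = \frac{17023498}{551 \left(-41760 + \left(10690 - 4026\right)\right)} = \frac{17023498}{551 \left(-41760 + 6664\right)} = \frac{17023498}{551 \left(-35096\right)} = \frac{17023498}{551} \left(- \frac{1}{35096}\right) = - \frac{8511749}{9668948}$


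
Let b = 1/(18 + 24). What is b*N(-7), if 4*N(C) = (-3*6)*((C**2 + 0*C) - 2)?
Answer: -141/28 ≈ -5.0357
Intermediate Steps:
b = 1/42 ≈ 0.023810
N(C) = 9 - 9*C**2/2 (N(C) = ((-3*6)*((C**2 + 0*C) - 2))/4 = (-18*((C**2 + 0) - 2))/4 = (-18*(C**2 - 2))/4 = (-18*(-2 + C**2))/4 = (36 - 18*C**2)/4 = 9 - 9*C**2/2)
b*N(-7) = (9 - 9/2*(-7)**2)/42 = (9 - 9/2*49)/42 = (9 - 441/2)/42 = (1/42)*(-423/2) = -141/28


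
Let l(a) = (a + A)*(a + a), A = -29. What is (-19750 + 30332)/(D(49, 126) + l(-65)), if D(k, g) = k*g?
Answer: 5291/9197 ≈ 0.57530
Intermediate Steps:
l(a) = 2*a*(-29 + a) (l(a) = (a - 29)*(a + a) = (-29 + a)*(2*a) = 2*a*(-29 + a))
D(k, g) = g*k
(-19750 + 30332)/(D(49, 126) + l(-65)) = (-19750 + 30332)/(126*49 + 2*(-65)*(-29 - 65)) = 10582/(6174 + 2*(-65)*(-94)) = 10582/(6174 + 12220) = 10582/18394 = 10582*(1/18394) = 5291/9197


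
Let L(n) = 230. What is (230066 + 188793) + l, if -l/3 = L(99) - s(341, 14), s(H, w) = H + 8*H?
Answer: 427376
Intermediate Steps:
s(H, w) = 9*H
l = 8517 (l = -3*(230 - 9*341) = -3*(230 - 1*3069) = -3*(230 - 3069) = -3*(-2839) = 8517)
(230066 + 188793) + l = (230066 + 188793) + 8517 = 418859 + 8517 = 427376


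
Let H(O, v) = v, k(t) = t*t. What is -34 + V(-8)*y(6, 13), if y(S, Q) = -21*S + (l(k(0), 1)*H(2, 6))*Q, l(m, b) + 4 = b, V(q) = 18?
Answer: -6514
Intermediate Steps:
k(t) = t²
l(m, b) = -4 + b
y(S, Q) = -21*S - 18*Q (y(S, Q) = -21*S + ((-4 + 1)*6)*Q = -21*S + (-3*6)*Q = -21*S - 18*Q)
-34 + V(-8)*y(6, 13) = -34 + 18*(-21*6 - 18*13) = -34 + 18*(-126 - 234) = -34 + 18*(-360) = -34 - 6480 = -6514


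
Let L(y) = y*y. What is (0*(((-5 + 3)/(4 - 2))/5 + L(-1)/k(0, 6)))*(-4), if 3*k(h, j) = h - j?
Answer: 0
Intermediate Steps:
k(h, j) = -j/3 + h/3 (k(h, j) = (h - j)/3 = -j/3 + h/3)
L(y) = y²
(0*(((-5 + 3)/(4 - 2))/5 + L(-1)/k(0, 6)))*(-4) = (0*(((-5 + 3)/(4 - 2))/5 + (-1)²/(-⅓*6 + (⅓)*0)))*(-4) = (0*(-2/2*(⅕) + 1/(-2 + 0)))*(-4) = (0*(-2*½*(⅕) + 1/(-2)))*(-4) = (0*(-1*⅕ + 1*(-½)))*(-4) = (0*(-⅕ - ½))*(-4) = (0*(-7/10))*(-4) = 0*(-4) = 0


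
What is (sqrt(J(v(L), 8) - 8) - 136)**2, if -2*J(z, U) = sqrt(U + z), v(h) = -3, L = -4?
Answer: (272 - I*sqrt(2)*sqrt(16 + sqrt(5)))**2/4 ≈ 18487.0 - 821.33*I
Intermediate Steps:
J(z, U) = -sqrt(U + z)/2
(sqrt(J(v(L), 8) - 8) - 136)**2 = (sqrt(-sqrt(8 - 3)/2 - 8) - 136)**2 = (sqrt(-sqrt(5)/2 - 8) - 136)**2 = (sqrt(-8 - sqrt(5)/2) - 136)**2 = (-136 + sqrt(-8 - sqrt(5)/2))**2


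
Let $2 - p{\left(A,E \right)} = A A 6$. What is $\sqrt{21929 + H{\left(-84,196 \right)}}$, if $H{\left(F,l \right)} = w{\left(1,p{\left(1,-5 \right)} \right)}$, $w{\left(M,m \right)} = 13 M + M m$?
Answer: $\sqrt{21938} \approx 148.11$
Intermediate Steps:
$p{\left(A,E \right)} = 2 - 6 A^{2}$ ($p{\left(A,E \right)} = 2 - A A 6 = 2 - A^{2} \cdot 6 = 2 - 6 A^{2}$)
$H{\left(F,l \right)} = 9$ ($H{\left(F,l \right)} = 1 \left(13 + \left(2 - 6 \cdot 1^{2}\right)\right) = 1 \left(13 + \left(2 - 6\right)\right) = 1 \left(13 - 4\right) = 1 \cdot 9 = 9$)
$\sqrt{21929 + H{\left(-84,196 \right)}} = \sqrt{21929 + 9} = \sqrt{21938}$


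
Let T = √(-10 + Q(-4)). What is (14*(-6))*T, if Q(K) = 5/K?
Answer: -126*I*√5 ≈ -281.74*I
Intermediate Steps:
T = 3*I*√5/2 (T = √(-10 + 5/(-4)) = √(-10 + 5*(-¼)) = √(-10 - 5/4) = √(-45/4) = 3*I*√5/2 ≈ 3.3541*I)
(14*(-6))*T = (14*(-6))*(3*I*√5/2) = -126*I*√5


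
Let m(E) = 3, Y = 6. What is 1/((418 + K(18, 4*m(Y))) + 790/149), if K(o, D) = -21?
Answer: 149/59943 ≈ 0.0024857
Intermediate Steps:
1/((418 + K(18, 4*m(Y))) + 790/149) = 1/((418 - 21) + 790/149) = 1/(397 + 790*(1/149)) = 1/(397 + 790/149) = 1/(59943/149) = 149/59943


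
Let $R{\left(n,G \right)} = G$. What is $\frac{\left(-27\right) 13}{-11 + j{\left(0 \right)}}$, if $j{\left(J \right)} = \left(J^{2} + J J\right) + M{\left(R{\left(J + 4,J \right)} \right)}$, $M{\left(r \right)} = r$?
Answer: $\frac{351}{11} \approx 31.909$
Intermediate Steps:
$j{\left(J \right)} = J + 2 J^{2}$ ($j{\left(J \right)} = \left(J^{2} + J J\right) + J = \left(J^{2} + J^{2}\right) + J = 2 J^{2} + J = J + 2 J^{2}$)
$\frac{\left(-27\right) 13}{-11 + j{\left(0 \right)}} = \frac{\left(-27\right) 13}{-11 + 0 \left(1 + 2 \cdot 0\right)} = - \frac{351}{-11 + 0 \left(1 + 0\right)} = - \frac{351}{-11 + 0 \cdot 1} = - \frac{351}{-11 + 0} = - \frac{351}{-11} = \left(-351\right) \left(- \frac{1}{11}\right) = \frac{351}{11}$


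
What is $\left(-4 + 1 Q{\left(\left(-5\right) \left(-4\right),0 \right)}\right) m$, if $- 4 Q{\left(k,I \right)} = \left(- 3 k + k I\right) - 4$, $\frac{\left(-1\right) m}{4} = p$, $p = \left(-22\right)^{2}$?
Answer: $-23232$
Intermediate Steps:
$p = 484$
$m = -1936$ ($m = \left(-4\right) 484 = -1936$)
$Q{\left(k,I \right)} = 1 + \frac{3 k}{4} - \frac{I k}{4}$ ($Q{\left(k,I \right)} = - \frac{\left(- 3 k + k I\right) - 4}{4} = - \frac{\left(- 3 k + I k\right) - 4}{4} = - \frac{-4 - 3 k + I k}{4} = 1 + \frac{3 k}{4} - \frac{I k}{4}$)
$\left(-4 + 1 Q{\left(\left(-5\right) \left(-4\right),0 \right)}\right) m = \left(-4 + 1 \left(1 + \frac{3 \left(\left(-5\right) \left(-4\right)\right)}{4} - 0 \left(\left(-5\right) \left(-4\right)\right)\right)\right) \left(-1936\right) = \left(-4 + 1 \left(1 + \frac{3}{4} \cdot 20 - 0 \cdot 20\right)\right) \left(-1936\right) = \left(-4 + 1 \left(1 + 15 + 0\right)\right) \left(-1936\right) = \left(-4 + 1 \cdot 16\right) \left(-1936\right) = \left(-4 + 16\right) \left(-1936\right) = 12 \left(-1936\right) = -23232$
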